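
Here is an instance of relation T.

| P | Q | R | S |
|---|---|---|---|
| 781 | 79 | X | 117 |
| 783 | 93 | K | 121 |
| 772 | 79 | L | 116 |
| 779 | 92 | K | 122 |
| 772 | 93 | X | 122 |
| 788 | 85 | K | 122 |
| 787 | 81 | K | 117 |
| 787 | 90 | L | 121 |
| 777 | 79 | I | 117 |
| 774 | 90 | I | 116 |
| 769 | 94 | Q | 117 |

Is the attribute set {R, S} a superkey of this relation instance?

Two distinct rows share (R=K, S=122), so {R, S} does not determine every attribute — not a superkey.

No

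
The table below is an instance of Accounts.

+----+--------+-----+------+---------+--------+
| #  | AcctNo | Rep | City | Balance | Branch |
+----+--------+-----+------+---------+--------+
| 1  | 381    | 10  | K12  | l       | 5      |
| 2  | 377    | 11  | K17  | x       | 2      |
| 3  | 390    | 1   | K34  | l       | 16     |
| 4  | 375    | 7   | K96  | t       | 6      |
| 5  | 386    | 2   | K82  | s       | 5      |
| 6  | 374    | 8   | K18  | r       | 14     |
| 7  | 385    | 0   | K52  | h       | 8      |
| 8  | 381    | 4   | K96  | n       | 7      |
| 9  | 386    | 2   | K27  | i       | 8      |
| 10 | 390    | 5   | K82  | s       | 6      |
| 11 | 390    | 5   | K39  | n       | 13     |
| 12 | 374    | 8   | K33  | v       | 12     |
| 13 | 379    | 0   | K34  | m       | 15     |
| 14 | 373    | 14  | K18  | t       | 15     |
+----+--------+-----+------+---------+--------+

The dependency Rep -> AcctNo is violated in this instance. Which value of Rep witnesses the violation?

Rep=10: row 1 → AcctNo = 381 ✓
Rep=11: row 2 → AcctNo = 377 ✓
Rep=1: row 3 → AcctNo = 390 ✓
Rep=7: row 4 → AcctNo = 375 ✓
Rep=2: rows 5, 9 → AcctNo = 386, 386 ✓
Rep=8: rows 6, 12 → AcctNo = 374, 374 ✓
Rep=0: rows 7, 13 → AcctNo takes values {385, 379} — violation
Rep=4: row 8 → AcctNo = 381 ✓
Rep=5: rows 10, 11 → AcctNo = 390, 390 ✓
Rep=14: row 14 → AcctNo = 373 ✓
The only Rep value with inconsistent AcctNo is Rep=0.

0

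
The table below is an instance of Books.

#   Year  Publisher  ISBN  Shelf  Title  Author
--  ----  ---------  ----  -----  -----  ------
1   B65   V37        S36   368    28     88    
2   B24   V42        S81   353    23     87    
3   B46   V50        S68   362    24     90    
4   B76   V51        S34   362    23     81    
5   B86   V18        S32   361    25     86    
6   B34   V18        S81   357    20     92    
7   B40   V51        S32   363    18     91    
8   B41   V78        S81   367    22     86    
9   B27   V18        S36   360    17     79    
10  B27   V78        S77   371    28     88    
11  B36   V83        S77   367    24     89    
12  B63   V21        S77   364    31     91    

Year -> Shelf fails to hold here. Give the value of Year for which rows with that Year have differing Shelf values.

B27

Year=B65: row 1 → Shelf = 368 ✓
Year=B24: row 2 → Shelf = 353 ✓
Year=B46: row 3 → Shelf = 362 ✓
Year=B76: row 4 → Shelf = 362 ✓
Year=B86: row 5 → Shelf = 361 ✓
Year=B34: row 6 → Shelf = 357 ✓
Year=B40: row 7 → Shelf = 363 ✓
Year=B41: row 8 → Shelf = 367 ✓
Year=B27: rows 9, 10 → Shelf takes values {360, 371} — violation
Year=B36: row 11 → Shelf = 367 ✓
Year=B63: row 12 → Shelf = 364 ✓
The only Year value with inconsistent Shelf is Year=B27.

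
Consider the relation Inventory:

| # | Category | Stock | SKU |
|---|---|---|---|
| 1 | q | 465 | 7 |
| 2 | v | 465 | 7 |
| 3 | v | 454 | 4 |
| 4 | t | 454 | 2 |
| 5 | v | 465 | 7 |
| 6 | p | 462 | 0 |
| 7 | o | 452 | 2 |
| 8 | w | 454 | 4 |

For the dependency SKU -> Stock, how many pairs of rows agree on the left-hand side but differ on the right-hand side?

SKU=7: all 3 rows agree on Stock — 0 pairs.
SKU=4: all 2 rows agree on Stock — 0 pairs.
SKU=2: violating pairs (4,7) — 1 pair.

1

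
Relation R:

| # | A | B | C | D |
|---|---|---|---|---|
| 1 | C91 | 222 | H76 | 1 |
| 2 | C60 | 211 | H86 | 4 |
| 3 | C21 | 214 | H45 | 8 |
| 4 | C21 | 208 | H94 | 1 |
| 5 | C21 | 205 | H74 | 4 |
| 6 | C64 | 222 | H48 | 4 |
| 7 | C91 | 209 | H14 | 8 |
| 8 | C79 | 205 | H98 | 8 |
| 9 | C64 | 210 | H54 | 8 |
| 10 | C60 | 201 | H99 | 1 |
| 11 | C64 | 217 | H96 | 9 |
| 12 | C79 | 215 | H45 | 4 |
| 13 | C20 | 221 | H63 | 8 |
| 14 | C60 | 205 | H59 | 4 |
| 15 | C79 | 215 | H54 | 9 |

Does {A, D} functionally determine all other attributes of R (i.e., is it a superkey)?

No

Rows 2 and 14 have the same {A, D} value (A=C60, D=4) but are distinct tuples, so {A, D} does not determine every attribute — not a superkey.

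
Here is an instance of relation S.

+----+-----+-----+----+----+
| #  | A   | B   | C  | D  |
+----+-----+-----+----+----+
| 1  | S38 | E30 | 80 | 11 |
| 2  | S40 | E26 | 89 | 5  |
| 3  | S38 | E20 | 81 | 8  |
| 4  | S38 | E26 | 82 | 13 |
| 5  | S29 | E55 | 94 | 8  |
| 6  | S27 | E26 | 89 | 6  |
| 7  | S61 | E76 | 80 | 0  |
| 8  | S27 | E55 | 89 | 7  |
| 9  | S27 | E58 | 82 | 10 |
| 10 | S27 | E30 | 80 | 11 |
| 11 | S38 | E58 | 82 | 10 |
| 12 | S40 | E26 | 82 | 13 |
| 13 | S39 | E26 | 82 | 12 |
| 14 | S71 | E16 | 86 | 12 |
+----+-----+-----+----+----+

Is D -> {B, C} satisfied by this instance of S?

D=11: rows 1, 10 → {B,C} = (E30, 80), (E30, 80) ✓
D=5: row 2 → {B,C} = (E26, 89) ✓
D=8: rows 3, 5 → {B,C} takes values {(E20, 81), (E55, 94)} — violation
D=13: rows 4, 12 → {B,C} = (E26, 82), (E26, 82) ✓
D=6: row 6 → {B,C} = (E26, 89) ✓
D=0: row 7 → {B,C} = (E76, 80) ✓
D=7: row 8 → {B,C} = (E55, 89) ✓
D=10: rows 9, 11 → {B,C} = (E58, 82), (E58, 82) ✓
D=12: rows 13, 14 → {B,C} takes values {(E26, 82), (E16, 86)} — violation
Two rows agree on D but differ on {B, C}, so D -> {B, C} does not hold.

No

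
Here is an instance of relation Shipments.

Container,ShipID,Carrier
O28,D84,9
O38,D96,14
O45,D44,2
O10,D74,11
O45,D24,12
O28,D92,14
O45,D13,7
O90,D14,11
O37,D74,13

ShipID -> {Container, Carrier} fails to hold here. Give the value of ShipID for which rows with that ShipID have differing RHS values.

D74

ShipID=D84: 1 row → {Container,Carrier} = (O28, 9) ✓
ShipID=D96: 1 row → {Container,Carrier} = (O38, 14) ✓
ShipID=D44: 1 row → {Container,Carrier} = (O45, 2) ✓
ShipID=D74: 2 rows → {Container,Carrier} takes values {(O10, 11), (O37, 13)} — violation
ShipID=D24: 1 row → {Container,Carrier} = (O45, 12) ✓
ShipID=D92: 1 row → {Container,Carrier} = (O28, 14) ✓
ShipID=D13: 1 row → {Container,Carrier} = (O45, 7) ✓
ShipID=D14: 1 row → {Container,Carrier} = (O90, 11) ✓
The only ShipID value with inconsistent RHS is ShipID=D74.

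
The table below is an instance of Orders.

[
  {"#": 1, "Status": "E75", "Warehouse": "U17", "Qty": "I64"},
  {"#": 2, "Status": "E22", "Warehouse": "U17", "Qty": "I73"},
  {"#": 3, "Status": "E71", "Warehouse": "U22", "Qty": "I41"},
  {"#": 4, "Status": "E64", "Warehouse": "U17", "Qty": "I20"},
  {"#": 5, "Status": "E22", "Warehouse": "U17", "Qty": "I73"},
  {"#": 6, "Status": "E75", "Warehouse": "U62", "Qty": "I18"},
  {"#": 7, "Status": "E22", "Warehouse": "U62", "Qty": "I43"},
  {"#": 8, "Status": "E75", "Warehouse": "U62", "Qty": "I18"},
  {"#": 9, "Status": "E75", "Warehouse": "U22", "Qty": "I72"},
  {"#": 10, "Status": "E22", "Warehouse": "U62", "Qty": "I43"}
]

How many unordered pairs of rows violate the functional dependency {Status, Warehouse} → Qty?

(Status=E22, Warehouse=U17): all 2 rows agree on Qty — 0 pairs.
(Status=E75, Warehouse=U62): all 2 rows agree on Qty — 0 pairs.
(Status=E22, Warehouse=U62): all 2 rows agree on Qty — 0 pairs.

0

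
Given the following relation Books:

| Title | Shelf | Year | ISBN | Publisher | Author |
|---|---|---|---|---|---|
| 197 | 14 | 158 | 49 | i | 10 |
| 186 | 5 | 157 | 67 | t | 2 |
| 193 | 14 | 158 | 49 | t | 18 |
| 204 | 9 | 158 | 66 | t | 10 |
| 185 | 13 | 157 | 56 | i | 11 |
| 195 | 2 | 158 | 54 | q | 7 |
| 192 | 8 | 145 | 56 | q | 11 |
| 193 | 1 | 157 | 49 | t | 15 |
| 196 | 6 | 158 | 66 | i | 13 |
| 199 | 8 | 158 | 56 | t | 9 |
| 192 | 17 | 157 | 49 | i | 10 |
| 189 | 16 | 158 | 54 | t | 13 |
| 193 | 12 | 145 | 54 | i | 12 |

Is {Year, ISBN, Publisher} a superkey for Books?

Yes

All 13 rows have distinct {Year, ISBN, Publisher} values, so {Year, ISBN, Publisher} → (all attributes) holds and {Year, ISBN, Publisher} is a superkey.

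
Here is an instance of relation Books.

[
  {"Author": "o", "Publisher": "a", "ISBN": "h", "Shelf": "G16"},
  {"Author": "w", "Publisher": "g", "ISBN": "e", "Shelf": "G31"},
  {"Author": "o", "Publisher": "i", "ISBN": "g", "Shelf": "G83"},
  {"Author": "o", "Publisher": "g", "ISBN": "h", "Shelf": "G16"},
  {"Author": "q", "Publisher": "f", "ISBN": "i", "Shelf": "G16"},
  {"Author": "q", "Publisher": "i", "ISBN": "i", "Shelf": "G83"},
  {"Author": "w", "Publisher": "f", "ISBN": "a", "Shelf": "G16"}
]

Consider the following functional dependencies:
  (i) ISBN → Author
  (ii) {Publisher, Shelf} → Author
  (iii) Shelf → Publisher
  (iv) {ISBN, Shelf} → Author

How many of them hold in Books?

(i) ISBN → Author: every LHS value maps to a single RHS value — holds.
(ii) {Publisher, Shelf} → Author: (Publisher=i, Shelf=G83): 2 rows → Author takes values {o, q} — violation; (Publisher=f, Shelf=G16): 2 rows → Author takes values {q, w} — violation — fails.
(iii) Shelf → Publisher: Shelf=G16: 4 rows → Publisher takes values {a, g, f} — violation — fails.
(iv) {ISBN, Shelf} → Author: every LHS value maps to a single RHS value — holds.
2 of the 4 dependencies hold.

2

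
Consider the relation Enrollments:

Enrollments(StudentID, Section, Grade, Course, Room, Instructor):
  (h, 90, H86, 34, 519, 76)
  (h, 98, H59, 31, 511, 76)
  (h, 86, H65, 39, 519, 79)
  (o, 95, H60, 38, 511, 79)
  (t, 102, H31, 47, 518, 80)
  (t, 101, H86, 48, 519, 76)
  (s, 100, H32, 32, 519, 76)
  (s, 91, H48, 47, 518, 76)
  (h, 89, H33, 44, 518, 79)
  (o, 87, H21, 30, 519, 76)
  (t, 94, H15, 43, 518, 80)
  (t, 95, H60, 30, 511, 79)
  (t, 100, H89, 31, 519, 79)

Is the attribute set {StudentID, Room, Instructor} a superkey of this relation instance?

No

Two distinct rows share (StudentID=t, Room=518, Instructor=80), so {StudentID, Room, Instructor} does not determine every attribute — not a superkey.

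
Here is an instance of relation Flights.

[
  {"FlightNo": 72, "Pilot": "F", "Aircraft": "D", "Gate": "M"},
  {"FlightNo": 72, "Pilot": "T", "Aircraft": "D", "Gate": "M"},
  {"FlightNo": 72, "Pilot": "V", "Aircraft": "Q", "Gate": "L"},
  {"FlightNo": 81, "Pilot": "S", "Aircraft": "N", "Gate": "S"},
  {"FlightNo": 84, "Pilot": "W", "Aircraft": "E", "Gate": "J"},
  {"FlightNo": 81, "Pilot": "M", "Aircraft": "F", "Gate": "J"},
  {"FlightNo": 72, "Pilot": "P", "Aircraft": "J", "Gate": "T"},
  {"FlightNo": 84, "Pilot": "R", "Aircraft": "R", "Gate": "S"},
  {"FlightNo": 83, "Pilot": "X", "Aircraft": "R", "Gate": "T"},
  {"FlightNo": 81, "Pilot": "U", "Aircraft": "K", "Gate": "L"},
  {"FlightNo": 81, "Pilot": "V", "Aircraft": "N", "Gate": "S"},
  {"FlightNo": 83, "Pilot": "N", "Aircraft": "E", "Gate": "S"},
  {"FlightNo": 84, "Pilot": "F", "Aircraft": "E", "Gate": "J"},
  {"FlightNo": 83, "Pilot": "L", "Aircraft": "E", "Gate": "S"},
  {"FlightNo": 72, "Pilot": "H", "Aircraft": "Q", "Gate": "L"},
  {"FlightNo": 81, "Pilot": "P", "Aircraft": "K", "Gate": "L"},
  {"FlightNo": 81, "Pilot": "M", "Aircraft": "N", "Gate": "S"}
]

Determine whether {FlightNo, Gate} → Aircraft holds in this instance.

(FlightNo=72, Gate=M): 2 rows → Aircraft = D, D ✓
(FlightNo=72, Gate=L): 2 rows → Aircraft = Q, Q ✓
(FlightNo=81, Gate=S): 3 rows → Aircraft = N, N, N ✓
(FlightNo=84, Gate=J): 2 rows → Aircraft = E, E ✓
(FlightNo=81, Gate=J): 1 row → Aircraft = F ✓
(FlightNo=72, Gate=T): 1 row → Aircraft = J ✓
(FlightNo=84, Gate=S): 1 row → Aircraft = R ✓
(FlightNo=83, Gate=T): 1 row → Aircraft = R ✓
(FlightNo=81, Gate=L): 2 rows → Aircraft = K, K ✓
(FlightNo=83, Gate=S): 2 rows → Aircraft = E, E ✓
Every {FlightNo, Gate} value is associated with a single Aircraft value, so {FlightNo, Gate} → Aircraft holds.

Yes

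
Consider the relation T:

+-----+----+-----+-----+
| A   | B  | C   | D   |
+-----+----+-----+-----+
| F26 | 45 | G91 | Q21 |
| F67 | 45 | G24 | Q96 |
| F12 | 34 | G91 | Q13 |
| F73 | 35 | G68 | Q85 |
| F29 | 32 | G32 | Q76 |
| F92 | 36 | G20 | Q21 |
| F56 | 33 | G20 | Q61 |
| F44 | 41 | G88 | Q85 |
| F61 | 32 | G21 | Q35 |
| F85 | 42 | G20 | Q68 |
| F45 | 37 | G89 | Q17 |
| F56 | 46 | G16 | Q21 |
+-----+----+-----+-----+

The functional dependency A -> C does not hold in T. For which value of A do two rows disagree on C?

A=F26: 1 row → C = G91 ✓
A=F67: 1 row → C = G24 ✓
A=F12: 1 row → C = G91 ✓
A=F73: 1 row → C = G68 ✓
A=F29: 1 row → C = G32 ✓
A=F92: 1 row → C = G20 ✓
A=F56: 2 rows → C takes values {G20, G16} — violation
A=F44: 1 row → C = G88 ✓
A=F61: 1 row → C = G21 ✓
A=F85: 1 row → C = G20 ✓
A=F45: 1 row → C = G89 ✓
The only A value with inconsistent C is A=F56.

F56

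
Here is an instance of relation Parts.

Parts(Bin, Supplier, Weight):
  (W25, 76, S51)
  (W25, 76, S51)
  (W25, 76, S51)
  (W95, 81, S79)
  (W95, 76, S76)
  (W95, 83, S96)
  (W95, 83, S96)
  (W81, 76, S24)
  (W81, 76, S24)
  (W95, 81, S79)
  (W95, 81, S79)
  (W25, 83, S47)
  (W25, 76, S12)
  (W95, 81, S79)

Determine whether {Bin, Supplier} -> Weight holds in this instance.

No

(Bin=W25, Supplier=76): 4 rows → Weight takes values {S51, S12} — violation
(Bin=W95, Supplier=81): 4 rows → Weight = S79, S79, S79, S79 ✓
(Bin=W95, Supplier=76): 1 row → Weight = S76 ✓
(Bin=W95, Supplier=83): 2 rows → Weight = S96, S96 ✓
(Bin=W81, Supplier=76): 2 rows → Weight = S24, S24 ✓
(Bin=W25, Supplier=83): 1 row → Weight = S47 ✓
Two rows agree on {Bin, Supplier} but differ on Weight, so {Bin, Supplier} -> Weight does not hold.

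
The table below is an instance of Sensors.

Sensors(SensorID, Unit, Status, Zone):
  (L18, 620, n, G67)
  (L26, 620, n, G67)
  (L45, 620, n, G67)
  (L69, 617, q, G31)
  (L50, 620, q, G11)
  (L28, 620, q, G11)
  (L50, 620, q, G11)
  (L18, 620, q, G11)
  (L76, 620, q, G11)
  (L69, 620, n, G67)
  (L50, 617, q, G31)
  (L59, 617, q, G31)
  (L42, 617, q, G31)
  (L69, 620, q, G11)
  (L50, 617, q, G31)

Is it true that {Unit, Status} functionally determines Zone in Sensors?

Yes

(Unit=620, Status=n): 4 rows → Zone = G67, G67, G67, G67 ✓
(Unit=617, Status=q): 5 rows → Zone = G31, G31, G31, G31, G31 ✓
(Unit=620, Status=q): 6 rows → Zone = G11, G11, G11, G11, G11, G11 ✓
Every {Unit, Status} value is associated with a single Zone value, so {Unit, Status} → Zone holds.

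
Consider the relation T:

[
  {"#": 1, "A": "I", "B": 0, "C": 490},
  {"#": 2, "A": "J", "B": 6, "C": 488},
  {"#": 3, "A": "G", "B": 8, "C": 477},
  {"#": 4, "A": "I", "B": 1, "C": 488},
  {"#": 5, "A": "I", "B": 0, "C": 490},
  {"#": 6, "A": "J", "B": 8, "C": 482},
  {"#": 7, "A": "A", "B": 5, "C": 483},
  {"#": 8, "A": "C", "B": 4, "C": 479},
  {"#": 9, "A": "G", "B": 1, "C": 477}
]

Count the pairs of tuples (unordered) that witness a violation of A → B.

4

A=I: violating pairs (1,4), (4,5) — 2 pairs.
A=J: violating pairs (2,6) — 1 pair.
A=G: violating pairs (3,9) — 1 pair.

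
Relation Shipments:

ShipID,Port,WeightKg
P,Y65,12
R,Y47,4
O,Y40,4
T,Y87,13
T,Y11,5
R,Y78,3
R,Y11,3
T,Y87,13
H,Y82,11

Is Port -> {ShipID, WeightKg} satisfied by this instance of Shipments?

Port=Y65: 1 row → {ShipID,WeightKg} = (P, 12) ✓
Port=Y47: 1 row → {ShipID,WeightKg} = (R, 4) ✓
Port=Y40: 1 row → {ShipID,WeightKg} = (O, 4) ✓
Port=Y87: 2 rows → {ShipID,WeightKg} = (T, 13), (T, 13) ✓
Port=Y11: 2 rows → {ShipID,WeightKg} takes values {(T, 5), (R, 3)} — violation
Port=Y78: 1 row → {ShipID,WeightKg} = (R, 3) ✓
Port=Y82: 1 row → {ShipID,WeightKg} = (H, 11) ✓
Two rows agree on Port but differ on {ShipID, WeightKg}, so Port -> {ShipID, WeightKg} does not hold.

No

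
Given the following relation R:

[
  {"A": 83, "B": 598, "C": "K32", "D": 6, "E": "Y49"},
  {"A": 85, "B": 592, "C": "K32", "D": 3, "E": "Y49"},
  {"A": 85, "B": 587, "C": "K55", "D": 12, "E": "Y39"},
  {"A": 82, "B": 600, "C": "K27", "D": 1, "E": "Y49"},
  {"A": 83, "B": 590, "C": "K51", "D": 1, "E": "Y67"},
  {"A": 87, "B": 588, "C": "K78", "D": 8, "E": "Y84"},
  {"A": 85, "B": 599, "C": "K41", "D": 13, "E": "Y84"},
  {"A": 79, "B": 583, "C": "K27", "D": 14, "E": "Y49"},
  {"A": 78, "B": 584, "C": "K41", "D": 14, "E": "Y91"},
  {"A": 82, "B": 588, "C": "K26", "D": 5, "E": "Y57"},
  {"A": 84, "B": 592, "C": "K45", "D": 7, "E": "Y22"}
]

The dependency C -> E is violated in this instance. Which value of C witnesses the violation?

C=K32: 2 rows → E = Y49, Y49 ✓
C=K55: 1 row → E = Y39 ✓
C=K27: 2 rows → E = Y49, Y49 ✓
C=K51: 1 row → E = Y67 ✓
C=K78: 1 row → E = Y84 ✓
C=K41: 2 rows → E takes values {Y84, Y91} — violation
C=K26: 1 row → E = Y57 ✓
C=K45: 1 row → E = Y22 ✓
The only C value with inconsistent E is C=K41.

K41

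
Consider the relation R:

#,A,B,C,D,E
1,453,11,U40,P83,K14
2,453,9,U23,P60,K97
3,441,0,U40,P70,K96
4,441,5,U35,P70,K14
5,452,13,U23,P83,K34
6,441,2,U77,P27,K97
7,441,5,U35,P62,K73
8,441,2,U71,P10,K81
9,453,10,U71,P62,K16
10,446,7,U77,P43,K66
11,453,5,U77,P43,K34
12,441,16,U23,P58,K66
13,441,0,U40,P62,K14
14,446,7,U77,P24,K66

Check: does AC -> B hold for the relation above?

(A=453, C=U40): row 1 → B = 11 ✓
(A=453, C=U23): row 2 → B = 9 ✓
(A=441, C=U40): rows 3, 13 → B = 0, 0 ✓
(A=441, C=U35): rows 4, 7 → B = 5, 5 ✓
(A=452, C=U23): row 5 → B = 13 ✓
(A=441, C=U77): row 6 → B = 2 ✓
(A=441, C=U71): row 8 → B = 2 ✓
(A=453, C=U71): row 9 → B = 10 ✓
(A=446, C=U77): rows 10, 14 → B = 7, 7 ✓
(A=453, C=U77): row 11 → B = 5 ✓
(A=441, C=U23): row 12 → B = 16 ✓
Every AC value is associated with a single B value, so AC -> B holds.

Yes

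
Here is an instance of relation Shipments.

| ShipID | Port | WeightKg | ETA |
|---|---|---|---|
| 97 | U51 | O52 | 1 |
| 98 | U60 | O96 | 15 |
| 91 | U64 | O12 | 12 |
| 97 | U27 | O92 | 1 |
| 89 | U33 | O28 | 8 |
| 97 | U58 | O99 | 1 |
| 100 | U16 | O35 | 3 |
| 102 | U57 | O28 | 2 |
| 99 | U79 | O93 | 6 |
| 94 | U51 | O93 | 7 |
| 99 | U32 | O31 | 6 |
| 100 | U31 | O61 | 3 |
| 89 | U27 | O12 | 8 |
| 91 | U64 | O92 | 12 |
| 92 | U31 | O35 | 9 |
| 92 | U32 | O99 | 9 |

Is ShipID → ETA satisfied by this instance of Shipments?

ShipID=97: 3 rows → ETA = 1, 1, 1 ✓
ShipID=98: 1 row → ETA = 15 ✓
ShipID=91: 2 rows → ETA = 12, 12 ✓
ShipID=89: 2 rows → ETA = 8, 8 ✓
ShipID=100: 2 rows → ETA = 3, 3 ✓
ShipID=102: 1 row → ETA = 2 ✓
ShipID=99: 2 rows → ETA = 6, 6 ✓
ShipID=94: 1 row → ETA = 7 ✓
ShipID=92: 2 rows → ETA = 9, 9 ✓
Every ShipID value is associated with a single ETA value, so ShipID → ETA holds.

Yes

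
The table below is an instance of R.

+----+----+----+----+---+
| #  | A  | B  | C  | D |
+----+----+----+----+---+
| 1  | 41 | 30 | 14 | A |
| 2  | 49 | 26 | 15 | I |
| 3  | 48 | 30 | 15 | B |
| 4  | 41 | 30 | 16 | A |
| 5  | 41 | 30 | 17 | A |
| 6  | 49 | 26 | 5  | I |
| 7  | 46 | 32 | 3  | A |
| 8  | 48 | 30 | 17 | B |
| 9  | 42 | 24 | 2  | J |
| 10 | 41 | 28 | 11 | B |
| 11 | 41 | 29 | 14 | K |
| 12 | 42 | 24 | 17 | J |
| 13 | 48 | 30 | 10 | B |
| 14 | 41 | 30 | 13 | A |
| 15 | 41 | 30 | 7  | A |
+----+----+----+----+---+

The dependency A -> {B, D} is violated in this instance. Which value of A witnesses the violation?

A=41: rows 1, 4, 5, 10, 11, 14, 15 → {B,D} takes values {(30, A), (28, B), (29, K)} — violation
A=49: rows 2, 6 → {B,D} = (26, I), (26, I) ✓
A=48: rows 3, 8, 13 → {B,D} = (30, B), (30, B), (30, B) ✓
A=46: row 7 → {B,D} = (32, A) ✓
A=42: rows 9, 12 → {B,D} = (24, J), (24, J) ✓
The only A value with inconsistent RHS is A=41.

41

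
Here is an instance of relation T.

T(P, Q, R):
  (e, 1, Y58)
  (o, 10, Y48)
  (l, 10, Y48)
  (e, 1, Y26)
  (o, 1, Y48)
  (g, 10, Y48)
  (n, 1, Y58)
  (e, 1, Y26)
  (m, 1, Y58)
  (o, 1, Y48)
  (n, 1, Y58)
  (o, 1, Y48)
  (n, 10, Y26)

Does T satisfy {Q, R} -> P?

No

(Q=1, R=Y58): 4 rows → P takes values {e, n, m} — violation
(Q=10, R=Y48): 3 rows → P takes values {o, l, g} — violation
(Q=1, R=Y26): 2 rows → P = e, e ✓
(Q=1, R=Y48): 3 rows → P = o, o, o ✓
(Q=10, R=Y26): 1 row → P = n ✓
Two rows agree on {Q, R} but differ on P, so {Q, R} -> P does not hold.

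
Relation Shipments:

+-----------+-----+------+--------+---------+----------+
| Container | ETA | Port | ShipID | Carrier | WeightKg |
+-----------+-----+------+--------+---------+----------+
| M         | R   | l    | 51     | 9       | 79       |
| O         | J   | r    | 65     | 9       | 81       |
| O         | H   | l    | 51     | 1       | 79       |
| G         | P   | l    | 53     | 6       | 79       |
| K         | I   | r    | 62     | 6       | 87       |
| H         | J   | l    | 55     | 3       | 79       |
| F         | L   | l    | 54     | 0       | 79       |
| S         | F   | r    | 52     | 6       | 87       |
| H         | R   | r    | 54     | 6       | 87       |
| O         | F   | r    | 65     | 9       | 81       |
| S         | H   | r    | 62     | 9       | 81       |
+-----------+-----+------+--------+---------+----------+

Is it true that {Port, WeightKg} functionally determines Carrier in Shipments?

(Port=l, WeightKg=79): 5 rows → Carrier takes values {9, 1, 6, 3, 0} — violation
(Port=r, WeightKg=81): 3 rows → Carrier = 9, 9, 9 ✓
(Port=r, WeightKg=87): 3 rows → Carrier = 6, 6, 6 ✓
Two rows agree on {Port, WeightKg} but differ on Carrier, so {Port, WeightKg} -> Carrier does not hold.

No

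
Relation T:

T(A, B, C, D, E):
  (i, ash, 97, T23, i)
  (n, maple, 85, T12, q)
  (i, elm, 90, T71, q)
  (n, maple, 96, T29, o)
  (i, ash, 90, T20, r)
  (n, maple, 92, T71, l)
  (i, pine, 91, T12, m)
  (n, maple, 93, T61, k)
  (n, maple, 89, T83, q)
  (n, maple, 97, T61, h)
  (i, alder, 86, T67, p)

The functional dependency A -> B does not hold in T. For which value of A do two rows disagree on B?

i

A=i: 5 rows → B takes values {ash, elm, pine, alder} — violation
A=n: 6 rows → B = maple, maple, maple, maple, maple, maple ✓
The only A value with inconsistent B is A=i.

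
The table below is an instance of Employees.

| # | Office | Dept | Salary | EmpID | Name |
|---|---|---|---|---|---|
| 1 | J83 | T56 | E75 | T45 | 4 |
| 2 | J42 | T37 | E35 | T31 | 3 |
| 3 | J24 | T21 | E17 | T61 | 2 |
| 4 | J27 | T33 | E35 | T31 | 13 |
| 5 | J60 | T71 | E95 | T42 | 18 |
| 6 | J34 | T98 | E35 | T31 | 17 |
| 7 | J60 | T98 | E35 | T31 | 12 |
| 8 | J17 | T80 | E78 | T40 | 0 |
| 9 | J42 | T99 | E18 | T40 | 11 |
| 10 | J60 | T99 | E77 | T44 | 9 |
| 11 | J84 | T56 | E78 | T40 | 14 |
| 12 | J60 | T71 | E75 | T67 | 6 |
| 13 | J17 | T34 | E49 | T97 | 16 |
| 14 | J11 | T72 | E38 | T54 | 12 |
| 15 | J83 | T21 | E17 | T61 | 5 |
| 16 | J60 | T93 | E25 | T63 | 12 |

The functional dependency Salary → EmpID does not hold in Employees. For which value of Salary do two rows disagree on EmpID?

Salary=E75: rows 1, 12 → EmpID takes values {T45, T67} — violation
Salary=E35: rows 2, 4, 6, 7 → EmpID = T31, T31, T31, T31 ✓
Salary=E17: rows 3, 15 → EmpID = T61, T61 ✓
Salary=E95: row 5 → EmpID = T42 ✓
Salary=E78: rows 8, 11 → EmpID = T40, T40 ✓
Salary=E18: row 9 → EmpID = T40 ✓
Salary=E77: row 10 → EmpID = T44 ✓
Salary=E49: row 13 → EmpID = T97 ✓
Salary=E38: row 14 → EmpID = T54 ✓
Salary=E25: row 16 → EmpID = T63 ✓
The only Salary value with inconsistent EmpID is Salary=E75.

E75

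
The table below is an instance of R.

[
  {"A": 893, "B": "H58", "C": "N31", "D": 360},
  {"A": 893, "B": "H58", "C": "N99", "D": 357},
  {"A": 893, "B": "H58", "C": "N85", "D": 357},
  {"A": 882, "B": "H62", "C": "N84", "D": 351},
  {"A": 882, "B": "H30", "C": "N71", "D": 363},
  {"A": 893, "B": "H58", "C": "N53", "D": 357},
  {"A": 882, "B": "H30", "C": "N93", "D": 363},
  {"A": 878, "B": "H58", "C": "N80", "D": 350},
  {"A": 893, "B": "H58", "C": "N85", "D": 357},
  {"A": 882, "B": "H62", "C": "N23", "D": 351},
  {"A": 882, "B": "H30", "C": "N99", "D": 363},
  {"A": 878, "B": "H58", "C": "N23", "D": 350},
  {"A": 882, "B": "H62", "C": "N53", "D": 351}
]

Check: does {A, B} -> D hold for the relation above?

No

(A=893, B=H58): 5 rows → D takes values {360, 357} — violation
(A=882, B=H62): 3 rows → D = 351, 351, 351 ✓
(A=882, B=H30): 3 rows → D = 363, 363, 363 ✓
(A=878, B=H58): 2 rows → D = 350, 350 ✓
Two rows agree on {A, B} but differ on D, so {A, B} -> D does not hold.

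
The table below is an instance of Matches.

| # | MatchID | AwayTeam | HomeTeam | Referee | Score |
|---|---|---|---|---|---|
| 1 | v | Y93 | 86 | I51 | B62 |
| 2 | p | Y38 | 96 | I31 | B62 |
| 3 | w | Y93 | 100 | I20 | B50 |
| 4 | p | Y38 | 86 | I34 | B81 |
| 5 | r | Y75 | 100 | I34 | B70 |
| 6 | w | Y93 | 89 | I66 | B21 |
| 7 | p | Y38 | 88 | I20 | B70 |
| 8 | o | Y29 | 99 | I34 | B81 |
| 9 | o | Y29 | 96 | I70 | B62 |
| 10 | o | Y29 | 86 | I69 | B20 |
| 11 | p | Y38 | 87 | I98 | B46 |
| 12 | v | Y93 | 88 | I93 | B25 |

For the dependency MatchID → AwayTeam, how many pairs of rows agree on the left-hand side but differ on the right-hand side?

0

MatchID=v: all 2 rows agree on AwayTeam — 0 pairs.
MatchID=p: all 4 rows agree on AwayTeam — 0 pairs.
MatchID=w: all 2 rows agree on AwayTeam — 0 pairs.
MatchID=o: all 3 rows agree on AwayTeam — 0 pairs.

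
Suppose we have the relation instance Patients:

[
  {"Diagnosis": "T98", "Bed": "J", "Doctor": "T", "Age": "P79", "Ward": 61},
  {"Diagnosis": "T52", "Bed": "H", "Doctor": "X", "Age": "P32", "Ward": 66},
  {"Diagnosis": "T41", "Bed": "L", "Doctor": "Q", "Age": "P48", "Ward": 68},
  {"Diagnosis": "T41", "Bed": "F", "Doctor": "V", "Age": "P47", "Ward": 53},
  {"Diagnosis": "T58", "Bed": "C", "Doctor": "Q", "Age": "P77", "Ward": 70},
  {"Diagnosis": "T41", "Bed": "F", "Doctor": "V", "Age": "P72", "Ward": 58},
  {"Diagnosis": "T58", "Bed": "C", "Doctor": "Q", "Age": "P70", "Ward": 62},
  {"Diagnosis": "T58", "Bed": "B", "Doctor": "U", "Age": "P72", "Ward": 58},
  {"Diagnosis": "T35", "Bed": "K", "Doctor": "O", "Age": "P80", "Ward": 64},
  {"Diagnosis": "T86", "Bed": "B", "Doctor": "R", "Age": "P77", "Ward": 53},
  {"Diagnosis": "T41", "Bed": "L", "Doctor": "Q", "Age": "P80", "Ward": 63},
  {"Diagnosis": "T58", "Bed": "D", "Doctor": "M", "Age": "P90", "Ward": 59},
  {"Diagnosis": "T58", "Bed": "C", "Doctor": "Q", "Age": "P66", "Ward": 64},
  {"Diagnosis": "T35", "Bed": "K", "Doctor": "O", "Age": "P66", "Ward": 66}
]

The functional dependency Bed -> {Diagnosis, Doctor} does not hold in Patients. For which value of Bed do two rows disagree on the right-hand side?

B

Bed=J: 1 row → {Diagnosis,Doctor} = (T98, T) ✓
Bed=H: 1 row → {Diagnosis,Doctor} = (T52, X) ✓
Bed=L: 2 rows → {Diagnosis,Doctor} = (T41, Q), (T41, Q) ✓
Bed=F: 2 rows → {Diagnosis,Doctor} = (T41, V), (T41, V) ✓
Bed=C: 3 rows → {Diagnosis,Doctor} = (T58, Q), (T58, Q), (T58, Q) ✓
Bed=B: 2 rows → {Diagnosis,Doctor} takes values {(T58, U), (T86, R)} — violation
Bed=K: 2 rows → {Diagnosis,Doctor} = (T35, O), (T35, O) ✓
Bed=D: 1 row → {Diagnosis,Doctor} = (T58, M) ✓
The only Bed value with inconsistent RHS is Bed=B.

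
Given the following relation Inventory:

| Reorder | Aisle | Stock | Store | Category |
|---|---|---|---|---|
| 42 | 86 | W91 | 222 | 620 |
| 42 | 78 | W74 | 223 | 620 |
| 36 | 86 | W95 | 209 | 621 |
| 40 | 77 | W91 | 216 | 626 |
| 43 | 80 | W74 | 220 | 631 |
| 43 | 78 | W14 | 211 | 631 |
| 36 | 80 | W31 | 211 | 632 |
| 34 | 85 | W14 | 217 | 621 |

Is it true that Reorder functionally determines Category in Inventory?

No

Reorder=42: 2 rows → Category = 620, 620 ✓
Reorder=36: 2 rows → Category takes values {621, 632} — violation
Reorder=40: 1 row → Category = 626 ✓
Reorder=43: 2 rows → Category = 631, 631 ✓
Reorder=34: 1 row → Category = 621 ✓
Two rows agree on Reorder but differ on Category, so Reorder → Category does not hold.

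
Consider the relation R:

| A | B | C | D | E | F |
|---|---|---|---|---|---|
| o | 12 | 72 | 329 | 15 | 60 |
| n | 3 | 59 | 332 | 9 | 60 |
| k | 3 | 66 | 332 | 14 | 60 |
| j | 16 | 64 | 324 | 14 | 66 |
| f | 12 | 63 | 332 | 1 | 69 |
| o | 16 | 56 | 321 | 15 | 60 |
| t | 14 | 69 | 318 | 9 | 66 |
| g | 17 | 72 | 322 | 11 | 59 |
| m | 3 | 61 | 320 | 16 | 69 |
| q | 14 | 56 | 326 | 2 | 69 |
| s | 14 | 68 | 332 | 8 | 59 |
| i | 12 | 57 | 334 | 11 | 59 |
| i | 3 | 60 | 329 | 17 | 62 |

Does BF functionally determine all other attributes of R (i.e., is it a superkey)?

No

Two distinct rows share (B=3, F=60), so BF does not determine every attribute — not a superkey.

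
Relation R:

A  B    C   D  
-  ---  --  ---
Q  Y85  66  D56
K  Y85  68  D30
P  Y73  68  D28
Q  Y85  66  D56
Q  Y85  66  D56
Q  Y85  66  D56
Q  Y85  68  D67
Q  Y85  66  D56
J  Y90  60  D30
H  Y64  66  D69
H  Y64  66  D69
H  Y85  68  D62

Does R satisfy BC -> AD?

No

(B=Y85, C=66): 5 rows → {A,D} = (Q, D56), (Q, D56), (Q, D56), (Q, D56), (Q, D56) ✓
(B=Y85, C=68): 3 rows → {A,D} takes values {(K, D30), (Q, D67), (H, D62)} — violation
(B=Y73, C=68): 1 row → {A,D} = (P, D28) ✓
(B=Y90, C=60): 1 row → {A,D} = (J, D30) ✓
(B=Y64, C=66): 2 rows → {A,D} = (H, D69), (H, D69) ✓
Two rows agree on BC but differ on AD, so BC -> AD does not hold.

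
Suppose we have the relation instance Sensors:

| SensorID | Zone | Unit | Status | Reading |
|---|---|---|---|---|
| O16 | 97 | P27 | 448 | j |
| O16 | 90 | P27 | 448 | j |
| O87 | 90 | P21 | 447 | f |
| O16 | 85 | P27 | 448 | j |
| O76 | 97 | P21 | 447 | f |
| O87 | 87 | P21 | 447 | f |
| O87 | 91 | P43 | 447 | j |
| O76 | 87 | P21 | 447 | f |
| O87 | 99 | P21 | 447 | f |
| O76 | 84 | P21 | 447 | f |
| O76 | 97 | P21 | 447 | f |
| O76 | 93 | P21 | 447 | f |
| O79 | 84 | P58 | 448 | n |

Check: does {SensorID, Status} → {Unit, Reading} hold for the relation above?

No

(SensorID=O16, Status=448): 3 rows → {Unit,Reading} = (P27, j), (P27, j), (P27, j) ✓
(SensorID=O87, Status=447): 4 rows → {Unit,Reading} takes values {(P21, f), (P43, j)} — violation
(SensorID=O76, Status=447): 5 rows → {Unit,Reading} = (P21, f), (P21, f), (P21, f), (P21, f), (P21, f) ✓
(SensorID=O79, Status=448): 1 row → {Unit,Reading} = (P58, n) ✓
Two rows agree on {SensorID, Status} but differ on {Unit, Reading}, so {SensorID, Status} → {Unit, Reading} does not hold.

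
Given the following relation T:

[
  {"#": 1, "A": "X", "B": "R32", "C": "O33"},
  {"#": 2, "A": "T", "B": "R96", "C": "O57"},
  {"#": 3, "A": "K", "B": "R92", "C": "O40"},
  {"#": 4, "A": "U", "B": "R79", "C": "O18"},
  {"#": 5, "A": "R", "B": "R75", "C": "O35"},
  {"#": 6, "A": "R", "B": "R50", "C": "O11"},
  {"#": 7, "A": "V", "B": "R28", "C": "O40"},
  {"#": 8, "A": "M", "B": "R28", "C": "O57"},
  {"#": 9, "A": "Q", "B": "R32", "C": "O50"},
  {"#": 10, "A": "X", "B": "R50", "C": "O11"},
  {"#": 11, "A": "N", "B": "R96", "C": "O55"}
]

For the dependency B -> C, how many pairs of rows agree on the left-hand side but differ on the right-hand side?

3

B=R32: violating pairs (1,9) — 1 pair.
B=R96: violating pairs (2,11) — 1 pair.
B=R50: all 2 rows agree on C — 0 pairs.
B=R28: violating pairs (7,8) — 1 pair.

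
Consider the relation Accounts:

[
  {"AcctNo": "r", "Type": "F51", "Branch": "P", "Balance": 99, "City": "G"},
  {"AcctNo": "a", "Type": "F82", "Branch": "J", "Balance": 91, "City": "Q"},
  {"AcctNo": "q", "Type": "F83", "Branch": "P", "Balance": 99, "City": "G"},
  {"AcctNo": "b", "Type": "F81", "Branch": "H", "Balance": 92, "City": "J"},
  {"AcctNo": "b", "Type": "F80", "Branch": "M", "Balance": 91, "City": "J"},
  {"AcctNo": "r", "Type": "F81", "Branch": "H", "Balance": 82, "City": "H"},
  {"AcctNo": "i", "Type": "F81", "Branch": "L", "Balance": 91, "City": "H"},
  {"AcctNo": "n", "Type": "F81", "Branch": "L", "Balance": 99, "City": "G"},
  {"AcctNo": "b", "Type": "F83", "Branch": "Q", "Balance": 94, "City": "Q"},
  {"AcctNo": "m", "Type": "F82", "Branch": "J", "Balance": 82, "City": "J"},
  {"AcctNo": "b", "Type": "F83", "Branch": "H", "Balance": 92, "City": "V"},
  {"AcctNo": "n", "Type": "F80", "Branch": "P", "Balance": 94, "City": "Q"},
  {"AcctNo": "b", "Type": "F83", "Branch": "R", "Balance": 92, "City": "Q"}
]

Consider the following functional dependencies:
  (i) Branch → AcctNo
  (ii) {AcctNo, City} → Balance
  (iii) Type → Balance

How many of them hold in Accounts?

0

(i) Branch → AcctNo: Branch=P: 3 rows → AcctNo takes values {r, q, n} — violation; Branch=J: 2 rows → AcctNo takes values {a, m} — violation; Branch=H: 3 rows → AcctNo takes values {b, r} — violation; Branch=L: 2 rows → AcctNo takes values {i, n} — violation — fails.
(ii) {AcctNo, City} → Balance: (AcctNo=b, City=J): 2 rows → Balance takes values {92, 91} — violation; (AcctNo=b, City=Q): 2 rows → Balance takes values {94, 92} — violation — fails.
(iii) Type → Balance: Type=F82: 2 rows → Balance takes values {91, 82} — violation; Type=F83: 4 rows → Balance takes values {99, 94, 92} — violation; Type=F81: 4 rows → Balance takes values {92, 82, 91, 99} — violation; Type=F80: 2 rows → Balance takes values {91, 94} — violation — fails.
None of the 3 dependencies hold.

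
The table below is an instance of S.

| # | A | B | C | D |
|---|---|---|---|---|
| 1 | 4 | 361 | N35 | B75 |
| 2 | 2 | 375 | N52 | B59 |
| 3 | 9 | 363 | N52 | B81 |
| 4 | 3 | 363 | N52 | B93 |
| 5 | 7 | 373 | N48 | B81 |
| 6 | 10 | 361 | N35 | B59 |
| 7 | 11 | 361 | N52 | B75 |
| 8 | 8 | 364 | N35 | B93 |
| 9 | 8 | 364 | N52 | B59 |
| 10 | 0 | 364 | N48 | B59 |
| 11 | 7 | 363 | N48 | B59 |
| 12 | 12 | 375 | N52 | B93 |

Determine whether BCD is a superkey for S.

Yes

All 12 rows have distinct BCD values, so BCD → (all attributes) holds and BCD is a superkey.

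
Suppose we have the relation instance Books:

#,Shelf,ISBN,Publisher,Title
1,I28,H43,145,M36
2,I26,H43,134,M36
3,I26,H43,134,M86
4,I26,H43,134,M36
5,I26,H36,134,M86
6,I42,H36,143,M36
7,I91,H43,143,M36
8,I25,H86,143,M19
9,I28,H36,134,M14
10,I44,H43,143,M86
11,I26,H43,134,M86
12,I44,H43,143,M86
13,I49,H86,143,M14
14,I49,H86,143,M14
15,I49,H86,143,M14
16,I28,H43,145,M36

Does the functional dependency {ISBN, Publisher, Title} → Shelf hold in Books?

(ISBN=H43, Publisher=145, Title=M36): rows 1, 16 → Shelf = I28, I28 ✓
(ISBN=H43, Publisher=134, Title=M36): rows 2, 4 → Shelf = I26, I26 ✓
(ISBN=H43, Publisher=134, Title=M86): rows 3, 11 → Shelf = I26, I26 ✓
(ISBN=H36, Publisher=134, Title=M86): row 5 → Shelf = I26 ✓
(ISBN=H36, Publisher=143, Title=M36): row 6 → Shelf = I42 ✓
(ISBN=H43, Publisher=143, Title=M36): row 7 → Shelf = I91 ✓
(ISBN=H86, Publisher=143, Title=M19): row 8 → Shelf = I25 ✓
(ISBN=H36, Publisher=134, Title=M14): row 9 → Shelf = I28 ✓
(ISBN=H43, Publisher=143, Title=M86): rows 10, 12 → Shelf = I44, I44 ✓
(ISBN=H86, Publisher=143, Title=M14): rows 13, 14, 15 → Shelf = I49, I49, I49 ✓
Every {ISBN, Publisher, Title} value is associated with a single Shelf value, so {ISBN, Publisher, Title} → Shelf holds.

Yes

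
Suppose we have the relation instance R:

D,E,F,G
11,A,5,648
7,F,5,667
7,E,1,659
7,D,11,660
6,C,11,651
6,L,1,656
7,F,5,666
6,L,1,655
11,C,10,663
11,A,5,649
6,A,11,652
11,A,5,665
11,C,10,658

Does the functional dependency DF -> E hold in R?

(D=11, F=5): 3 rows → E = A, A, A ✓
(D=7, F=5): 2 rows → E = F, F ✓
(D=7, F=1): 1 row → E = E ✓
(D=7, F=11): 1 row → E = D ✓
(D=6, F=11): 2 rows → E takes values {C, A} — violation
(D=6, F=1): 2 rows → E = L, L ✓
(D=11, F=10): 2 rows → E = C, C ✓
Two rows agree on DF but differ on E, so DF -> E does not hold.

No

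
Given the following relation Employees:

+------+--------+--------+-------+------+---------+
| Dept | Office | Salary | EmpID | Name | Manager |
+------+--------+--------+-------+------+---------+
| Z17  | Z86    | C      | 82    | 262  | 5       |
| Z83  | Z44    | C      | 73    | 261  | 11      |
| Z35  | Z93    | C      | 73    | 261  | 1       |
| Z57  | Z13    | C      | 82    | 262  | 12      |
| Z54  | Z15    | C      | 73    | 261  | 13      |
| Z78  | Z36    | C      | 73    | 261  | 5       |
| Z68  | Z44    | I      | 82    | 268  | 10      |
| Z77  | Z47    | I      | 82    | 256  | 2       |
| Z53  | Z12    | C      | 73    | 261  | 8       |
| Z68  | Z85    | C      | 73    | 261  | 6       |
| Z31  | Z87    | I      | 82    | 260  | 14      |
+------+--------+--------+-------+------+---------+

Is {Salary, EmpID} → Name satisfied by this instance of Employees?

(Salary=C, EmpID=82): 2 rows → Name = 262, 262 ✓
(Salary=C, EmpID=73): 6 rows → Name = 261, 261, 261, 261, 261, 261 ✓
(Salary=I, EmpID=82): 3 rows → Name takes values {268, 256, 260} — violation
Two rows agree on {Salary, EmpID} but differ on Name, so {Salary, EmpID} → Name does not hold.

No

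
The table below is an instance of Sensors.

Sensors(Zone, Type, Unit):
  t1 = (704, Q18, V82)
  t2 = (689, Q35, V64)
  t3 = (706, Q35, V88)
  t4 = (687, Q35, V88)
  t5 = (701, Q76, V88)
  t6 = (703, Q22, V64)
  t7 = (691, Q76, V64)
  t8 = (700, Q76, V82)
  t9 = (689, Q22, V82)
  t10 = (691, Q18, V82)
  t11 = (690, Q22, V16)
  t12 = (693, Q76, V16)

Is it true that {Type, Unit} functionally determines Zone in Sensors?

No

(Type=Q18, Unit=V82): rows 1, 10 → Zone takes values {704, 691} — violation
(Type=Q35, Unit=V64): row 2 → Zone = 689 ✓
(Type=Q35, Unit=V88): rows 3, 4 → Zone takes values {706, 687} — violation
(Type=Q76, Unit=V88): row 5 → Zone = 701 ✓
(Type=Q22, Unit=V64): row 6 → Zone = 703 ✓
(Type=Q76, Unit=V64): row 7 → Zone = 691 ✓
(Type=Q76, Unit=V82): row 8 → Zone = 700 ✓
(Type=Q22, Unit=V82): row 9 → Zone = 689 ✓
(Type=Q22, Unit=V16): row 11 → Zone = 690 ✓
(Type=Q76, Unit=V16): row 12 → Zone = 693 ✓
Two rows agree on {Type, Unit} but differ on Zone, so {Type, Unit} → Zone does not hold.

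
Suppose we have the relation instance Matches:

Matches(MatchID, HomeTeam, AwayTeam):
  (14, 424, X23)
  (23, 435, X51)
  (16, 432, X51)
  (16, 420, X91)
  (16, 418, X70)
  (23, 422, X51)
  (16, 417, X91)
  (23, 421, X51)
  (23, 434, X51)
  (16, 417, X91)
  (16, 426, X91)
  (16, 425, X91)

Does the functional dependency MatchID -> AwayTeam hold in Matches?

MatchID=14: 1 row → AwayTeam = X23 ✓
MatchID=23: 4 rows → AwayTeam = X51, X51, X51, X51 ✓
MatchID=16: 7 rows → AwayTeam takes values {X51, X91, X70} — violation
Two rows agree on MatchID but differ on AwayTeam, so MatchID -> AwayTeam does not hold.

No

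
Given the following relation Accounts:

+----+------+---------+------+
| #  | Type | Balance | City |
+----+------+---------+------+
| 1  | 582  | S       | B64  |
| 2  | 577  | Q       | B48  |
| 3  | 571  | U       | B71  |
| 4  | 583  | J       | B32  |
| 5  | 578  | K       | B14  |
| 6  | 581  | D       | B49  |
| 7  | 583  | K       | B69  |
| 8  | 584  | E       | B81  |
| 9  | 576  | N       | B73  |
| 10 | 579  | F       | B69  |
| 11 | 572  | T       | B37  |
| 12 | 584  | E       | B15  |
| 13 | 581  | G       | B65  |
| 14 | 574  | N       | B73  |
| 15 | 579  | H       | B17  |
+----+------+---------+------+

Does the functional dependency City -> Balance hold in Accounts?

City=B64: row 1 → Balance = S ✓
City=B48: row 2 → Balance = Q ✓
City=B71: row 3 → Balance = U ✓
City=B32: row 4 → Balance = J ✓
City=B14: row 5 → Balance = K ✓
City=B49: row 6 → Balance = D ✓
City=B69: rows 7, 10 → Balance takes values {K, F} — violation
City=B81: row 8 → Balance = E ✓
City=B73: rows 9, 14 → Balance = N, N ✓
City=B37: row 11 → Balance = T ✓
City=B15: row 12 → Balance = E ✓
City=B65: row 13 → Balance = G ✓
City=B17: row 15 → Balance = H ✓
Two rows agree on City but differ on Balance, so City -> Balance does not hold.

No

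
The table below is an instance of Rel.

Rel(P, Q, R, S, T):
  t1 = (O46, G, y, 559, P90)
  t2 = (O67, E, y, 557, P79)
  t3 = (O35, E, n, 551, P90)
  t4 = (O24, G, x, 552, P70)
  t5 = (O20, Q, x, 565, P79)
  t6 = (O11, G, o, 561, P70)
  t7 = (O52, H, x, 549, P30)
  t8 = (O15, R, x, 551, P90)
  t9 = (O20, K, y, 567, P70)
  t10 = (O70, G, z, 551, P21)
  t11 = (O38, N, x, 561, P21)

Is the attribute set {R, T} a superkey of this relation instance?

Yes

All 11 rows have distinct {R, T} values, so {R, T} → (all attributes) holds and {R, T} is a superkey.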